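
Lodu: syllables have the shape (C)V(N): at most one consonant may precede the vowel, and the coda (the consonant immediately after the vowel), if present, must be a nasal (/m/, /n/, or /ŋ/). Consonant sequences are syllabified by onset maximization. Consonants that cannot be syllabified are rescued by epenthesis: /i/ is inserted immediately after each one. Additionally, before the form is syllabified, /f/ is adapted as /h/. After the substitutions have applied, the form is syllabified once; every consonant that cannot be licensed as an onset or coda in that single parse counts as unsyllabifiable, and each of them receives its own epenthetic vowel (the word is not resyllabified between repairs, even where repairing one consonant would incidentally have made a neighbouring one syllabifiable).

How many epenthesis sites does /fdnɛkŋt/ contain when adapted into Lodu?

After substitution the input is /hdnɛkŋt/.
The unsyllabifiable consonants are /h/, /d/, /k/, /ŋ/, /t/; each receives one epenthetic vowel.

5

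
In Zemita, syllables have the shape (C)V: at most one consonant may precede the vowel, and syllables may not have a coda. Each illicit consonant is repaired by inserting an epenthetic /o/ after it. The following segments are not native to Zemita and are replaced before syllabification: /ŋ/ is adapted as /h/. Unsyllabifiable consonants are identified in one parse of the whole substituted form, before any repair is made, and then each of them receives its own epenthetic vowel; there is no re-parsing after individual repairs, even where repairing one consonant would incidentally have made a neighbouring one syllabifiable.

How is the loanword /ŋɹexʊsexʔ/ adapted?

Substitution: /ŋ/ → /h/, giving /hɹexʊsexʔ/.
Under (C)V, the unsyllabifiable consonants are /h/, /x/, /ʔ/ (no codas are permitted; onsets are limited to one consonant).
Each unlicensed consonant becomes the onset of a new syllable: /h/ → /ho/, /x/ → /xo/, /ʔ/ → /ʔo/.

hoɹexʊsexoʔo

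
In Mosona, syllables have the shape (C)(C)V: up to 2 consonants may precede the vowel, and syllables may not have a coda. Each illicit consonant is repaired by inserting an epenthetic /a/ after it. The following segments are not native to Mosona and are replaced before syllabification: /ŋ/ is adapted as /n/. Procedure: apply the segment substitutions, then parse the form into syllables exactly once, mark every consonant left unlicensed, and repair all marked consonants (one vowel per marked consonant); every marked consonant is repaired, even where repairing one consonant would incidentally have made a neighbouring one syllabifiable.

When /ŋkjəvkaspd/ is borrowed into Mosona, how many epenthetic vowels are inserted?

4

After substitution the input is /nkjəvkaspd/.
The unsyllabifiable consonants are /n/, /s/, /p/, /d/; each receives one epenthetic vowel.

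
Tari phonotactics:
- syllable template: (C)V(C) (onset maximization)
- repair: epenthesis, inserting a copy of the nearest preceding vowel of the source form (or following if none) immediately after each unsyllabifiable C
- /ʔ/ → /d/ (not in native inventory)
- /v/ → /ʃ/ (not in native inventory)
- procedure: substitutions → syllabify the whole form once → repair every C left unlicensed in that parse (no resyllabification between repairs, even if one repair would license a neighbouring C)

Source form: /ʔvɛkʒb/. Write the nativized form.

dɛʃɛkʒɛbɛ

Substitution: /ʔ/ → /d/, /v/ → /ʃ/, giving /dʃɛkʒb/.
Under (C)V(C), the unsyllabifiable consonants are /d/, /ʒ/, /b/ (at most one coda consonant is licensed; onsets are limited to one consonant).
Inserting the epenthetic vowel yields /d/ → /dɛ/, /ʒ/ → /ʒɛ/, /b/ → /bɛ/.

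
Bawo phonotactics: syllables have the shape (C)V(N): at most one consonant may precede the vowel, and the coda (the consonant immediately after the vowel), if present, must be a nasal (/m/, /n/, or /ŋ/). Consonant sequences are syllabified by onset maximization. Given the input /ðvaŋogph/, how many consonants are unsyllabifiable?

4

Under (C)V(N), the unsyllabifiable consonants are /ð/, /g/, /p/, /h/ (only a nasal (/m/, /n/, or /ŋ/) is licensed in coda position; onsets are limited to one consonant).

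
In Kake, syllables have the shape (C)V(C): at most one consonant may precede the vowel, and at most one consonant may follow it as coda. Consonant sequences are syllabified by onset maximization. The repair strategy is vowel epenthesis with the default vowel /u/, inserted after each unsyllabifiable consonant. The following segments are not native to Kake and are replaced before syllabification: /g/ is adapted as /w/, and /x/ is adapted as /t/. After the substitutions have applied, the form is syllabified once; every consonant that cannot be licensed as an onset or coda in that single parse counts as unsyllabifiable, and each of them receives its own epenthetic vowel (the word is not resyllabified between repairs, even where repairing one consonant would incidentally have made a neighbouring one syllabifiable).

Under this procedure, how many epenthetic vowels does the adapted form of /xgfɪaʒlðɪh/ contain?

3

After substitution the input is /twfɪaʒlðɪh/.
The unsyllabifiable consonants are /t/, /w/, /l/; each receives one epenthetic vowel.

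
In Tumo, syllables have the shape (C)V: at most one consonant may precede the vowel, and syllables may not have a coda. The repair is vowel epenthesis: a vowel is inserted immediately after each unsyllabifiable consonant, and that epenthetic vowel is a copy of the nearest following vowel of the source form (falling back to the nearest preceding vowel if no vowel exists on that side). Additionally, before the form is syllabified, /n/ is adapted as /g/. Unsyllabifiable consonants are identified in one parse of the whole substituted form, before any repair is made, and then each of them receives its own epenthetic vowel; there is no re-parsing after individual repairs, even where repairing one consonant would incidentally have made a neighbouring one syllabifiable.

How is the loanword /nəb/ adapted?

Substitution: /n/ → /g/, giving /gəb/.
Syllabifying with onset maximization leaves /b/ stranded (no codas are permitted; onsets are limited to one consonant).
Inserting the epenthetic vowel yields /b/ → /bə/.

gəbə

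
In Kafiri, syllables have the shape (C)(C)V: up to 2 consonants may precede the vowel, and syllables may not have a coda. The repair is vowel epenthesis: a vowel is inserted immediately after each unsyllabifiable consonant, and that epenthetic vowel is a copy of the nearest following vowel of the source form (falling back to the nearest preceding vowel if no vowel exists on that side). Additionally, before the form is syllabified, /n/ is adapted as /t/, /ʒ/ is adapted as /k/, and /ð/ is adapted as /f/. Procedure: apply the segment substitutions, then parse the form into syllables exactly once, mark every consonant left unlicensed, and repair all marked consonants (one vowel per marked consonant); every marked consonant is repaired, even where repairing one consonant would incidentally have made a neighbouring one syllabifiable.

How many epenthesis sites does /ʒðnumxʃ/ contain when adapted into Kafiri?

4

After substitution the input is /kftumxʃ/.
The unsyllabifiable consonants are /k/, /m/, /x/, /ʃ/; each receives one epenthetic vowel.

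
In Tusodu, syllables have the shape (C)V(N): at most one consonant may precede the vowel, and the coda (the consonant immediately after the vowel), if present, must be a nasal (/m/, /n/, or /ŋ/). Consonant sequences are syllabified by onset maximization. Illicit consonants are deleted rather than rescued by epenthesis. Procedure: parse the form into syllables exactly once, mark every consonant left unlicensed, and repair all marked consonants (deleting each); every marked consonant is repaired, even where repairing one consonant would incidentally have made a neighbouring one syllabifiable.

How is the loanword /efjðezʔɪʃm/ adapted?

eðeʔɪ

The consonants /f/, /j/, /z/, /ʃ/, /m/ cannot be parsed into a legal (C)V(N) syllable (only a nasal (/m/, /n/, or /ŋ/) is licensed in coda position; onsets are limited to one consonant).
Deleting the stranded consonants removes /f/, /j/, /z/, /ʃ/, /m/.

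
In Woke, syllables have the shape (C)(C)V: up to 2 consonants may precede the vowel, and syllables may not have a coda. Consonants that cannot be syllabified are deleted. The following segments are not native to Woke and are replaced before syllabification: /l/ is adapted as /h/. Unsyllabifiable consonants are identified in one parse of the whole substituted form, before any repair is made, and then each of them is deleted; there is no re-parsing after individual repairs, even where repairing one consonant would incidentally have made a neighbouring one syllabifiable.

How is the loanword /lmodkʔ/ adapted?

hmo

Substitution: /l/ → /h/, giving /hmodkʔ/.
Syllabifying with onset maximization leaves /d/, /k/, /ʔ/ stranded (no codas are permitted; onsets may contain at most 2 consonants).
Each unlicensed consonant is deleted: /d/, /k/, /ʔ/.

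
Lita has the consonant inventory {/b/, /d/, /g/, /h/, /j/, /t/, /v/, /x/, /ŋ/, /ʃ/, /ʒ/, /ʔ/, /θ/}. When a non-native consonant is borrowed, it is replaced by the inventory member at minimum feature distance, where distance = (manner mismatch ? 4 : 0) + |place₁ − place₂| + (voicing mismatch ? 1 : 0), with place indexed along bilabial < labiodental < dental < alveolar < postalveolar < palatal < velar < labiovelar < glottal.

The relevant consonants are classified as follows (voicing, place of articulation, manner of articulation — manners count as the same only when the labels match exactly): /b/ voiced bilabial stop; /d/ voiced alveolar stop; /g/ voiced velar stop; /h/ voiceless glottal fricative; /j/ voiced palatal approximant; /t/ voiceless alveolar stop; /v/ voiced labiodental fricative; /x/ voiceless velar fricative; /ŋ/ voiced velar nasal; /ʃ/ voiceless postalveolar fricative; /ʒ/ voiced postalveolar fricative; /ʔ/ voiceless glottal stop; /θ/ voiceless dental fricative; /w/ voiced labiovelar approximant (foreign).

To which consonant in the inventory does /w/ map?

/j/ is closest: same manner (approximant), place distance 2 (labiovelar→palatal), same voicing; total 2. Next closest is /g/ at distance 5.

j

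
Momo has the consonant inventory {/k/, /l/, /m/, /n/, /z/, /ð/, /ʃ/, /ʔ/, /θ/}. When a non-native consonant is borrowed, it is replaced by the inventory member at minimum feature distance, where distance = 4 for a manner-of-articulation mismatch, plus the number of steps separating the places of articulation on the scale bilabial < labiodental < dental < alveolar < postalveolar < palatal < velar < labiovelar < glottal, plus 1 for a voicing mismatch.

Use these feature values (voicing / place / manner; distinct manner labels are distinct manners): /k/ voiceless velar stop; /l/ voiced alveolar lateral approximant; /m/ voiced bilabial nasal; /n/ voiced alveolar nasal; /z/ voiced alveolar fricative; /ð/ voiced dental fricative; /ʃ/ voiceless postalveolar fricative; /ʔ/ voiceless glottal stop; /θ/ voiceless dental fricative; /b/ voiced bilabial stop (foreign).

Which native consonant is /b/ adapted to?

/m/ is closest: manner differs (stop→nasal, +4), place distance 0 (bilabial→bilabial), same voicing; total 4. Next closest is /ð/ at distance 6.

m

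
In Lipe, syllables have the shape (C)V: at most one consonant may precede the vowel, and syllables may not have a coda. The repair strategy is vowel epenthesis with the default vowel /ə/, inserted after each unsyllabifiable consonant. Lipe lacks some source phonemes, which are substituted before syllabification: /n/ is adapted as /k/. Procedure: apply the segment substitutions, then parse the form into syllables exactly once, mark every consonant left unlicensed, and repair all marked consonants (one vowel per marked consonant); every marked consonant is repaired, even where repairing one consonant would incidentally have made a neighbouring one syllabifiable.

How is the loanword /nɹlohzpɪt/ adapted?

kəɹəlohəzəpɪtə

Substitution: /n/ → /k/, giving /kɹlohzpɪt/.
Syllabifying with onset maximization leaves /k/, /ɹ/, /h/, /z/, /t/ stranded (no codas are permitted; onsets are limited to one consonant).
Each unlicensed consonant becomes the onset of a new syllable: /k/ → /kə/, /ɹ/ → /ɹə/, /h/ → /hə/, /z/ → /zə/, /t/ → /tə/.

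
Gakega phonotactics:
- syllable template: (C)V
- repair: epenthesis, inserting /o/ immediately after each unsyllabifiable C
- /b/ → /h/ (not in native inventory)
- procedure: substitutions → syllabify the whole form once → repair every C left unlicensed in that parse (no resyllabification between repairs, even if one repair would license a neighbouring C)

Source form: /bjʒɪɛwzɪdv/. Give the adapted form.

hojoʒɪɛwozɪdovo

Substitution: /b/ → /h/, giving /hjʒɪɛwzɪdv/.
Under (C)V, the unsyllabifiable consonants are /h/, /j/, /w/, /d/, /v/ (no codas are permitted; onsets are limited to one consonant).
Epenthesis after each stranded consonant: /h/ → /ho/, /j/ → /jo/, /w/ → /wo/, /d/ → /do/, /v/ → /vo/.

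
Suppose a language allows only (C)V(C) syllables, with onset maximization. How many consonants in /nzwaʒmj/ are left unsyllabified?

4

Syllabifying with onset maximization leaves /n/, /z/, /m/, /j/ stranded (at most one coda consonant is licensed; onsets are limited to one consonant).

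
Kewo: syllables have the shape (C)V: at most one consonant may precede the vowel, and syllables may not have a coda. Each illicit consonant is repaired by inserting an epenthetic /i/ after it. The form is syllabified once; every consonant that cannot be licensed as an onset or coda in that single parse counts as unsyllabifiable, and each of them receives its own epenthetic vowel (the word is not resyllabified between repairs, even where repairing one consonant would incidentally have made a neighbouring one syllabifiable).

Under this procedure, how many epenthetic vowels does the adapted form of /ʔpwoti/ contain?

The unsyllabifiable consonants are /ʔ/, /p/; each receives one epenthetic vowel.

2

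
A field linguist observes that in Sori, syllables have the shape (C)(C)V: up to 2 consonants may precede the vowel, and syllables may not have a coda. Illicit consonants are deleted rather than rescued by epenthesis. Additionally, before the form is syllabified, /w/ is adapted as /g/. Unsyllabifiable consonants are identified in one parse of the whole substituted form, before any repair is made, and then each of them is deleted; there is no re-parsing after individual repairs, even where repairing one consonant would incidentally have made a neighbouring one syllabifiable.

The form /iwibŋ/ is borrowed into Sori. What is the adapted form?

Substitution: /w/ → /g/, giving /igibŋ/.
Under (C)(C)V, the unsyllabifiable consonants are /b/, /ŋ/ (no codas are permitted; onsets may contain at most 2 consonants).
Each unlicensed consonant is deleted: /b/, /ŋ/.

igi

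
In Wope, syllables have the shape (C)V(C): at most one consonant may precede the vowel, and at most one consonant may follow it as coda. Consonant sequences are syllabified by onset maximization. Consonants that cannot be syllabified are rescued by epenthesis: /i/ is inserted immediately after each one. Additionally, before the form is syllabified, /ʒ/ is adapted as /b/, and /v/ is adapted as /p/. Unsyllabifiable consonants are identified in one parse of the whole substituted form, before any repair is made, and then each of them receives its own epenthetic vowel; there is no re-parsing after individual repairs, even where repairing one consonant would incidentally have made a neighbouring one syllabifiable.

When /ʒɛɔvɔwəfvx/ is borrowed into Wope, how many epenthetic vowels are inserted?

2

After substitution the input is /bɛɔpɔwəfpx/.
The unsyllabifiable consonants are /p/, /x/; each receives one epenthetic vowel.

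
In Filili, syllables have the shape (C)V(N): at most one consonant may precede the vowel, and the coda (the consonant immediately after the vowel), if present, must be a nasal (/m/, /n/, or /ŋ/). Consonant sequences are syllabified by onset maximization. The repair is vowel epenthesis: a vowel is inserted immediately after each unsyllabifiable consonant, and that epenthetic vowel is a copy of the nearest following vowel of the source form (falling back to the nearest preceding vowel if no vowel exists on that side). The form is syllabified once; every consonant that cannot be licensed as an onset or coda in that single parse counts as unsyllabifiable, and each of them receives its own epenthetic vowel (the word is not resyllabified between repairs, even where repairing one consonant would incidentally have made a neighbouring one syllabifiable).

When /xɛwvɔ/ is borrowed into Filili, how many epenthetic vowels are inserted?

1

The unsyllabifiable consonants are /w/; each receives one epenthetic vowel.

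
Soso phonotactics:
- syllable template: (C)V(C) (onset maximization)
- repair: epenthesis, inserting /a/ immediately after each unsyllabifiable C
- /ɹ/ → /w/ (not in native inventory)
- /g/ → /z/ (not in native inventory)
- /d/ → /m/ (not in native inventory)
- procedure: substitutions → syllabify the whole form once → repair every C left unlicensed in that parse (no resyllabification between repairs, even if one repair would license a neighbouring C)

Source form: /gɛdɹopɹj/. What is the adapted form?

Substitution: /g/ → /z/, /d/ → /m/, /ɹ/ → /w/, giving /zɛmwopwj/.
Syllabifying with onset maximization leaves /w/, /j/ stranded (at most one coda consonant is licensed; onsets are limited to one consonant).
Each unlicensed consonant becomes the onset of a new syllable: /w/ → /wa/, /j/ → /ja/.

zɛmwopwaja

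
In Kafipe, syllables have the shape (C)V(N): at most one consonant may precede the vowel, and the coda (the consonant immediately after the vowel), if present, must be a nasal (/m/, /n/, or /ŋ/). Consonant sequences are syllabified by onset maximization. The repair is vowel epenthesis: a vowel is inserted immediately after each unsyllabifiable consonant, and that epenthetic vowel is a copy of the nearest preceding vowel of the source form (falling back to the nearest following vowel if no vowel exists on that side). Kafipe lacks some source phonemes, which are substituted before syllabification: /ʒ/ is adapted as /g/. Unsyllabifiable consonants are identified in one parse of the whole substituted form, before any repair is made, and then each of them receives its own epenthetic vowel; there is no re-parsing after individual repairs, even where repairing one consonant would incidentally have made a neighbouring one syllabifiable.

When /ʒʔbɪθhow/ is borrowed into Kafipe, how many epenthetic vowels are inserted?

4

After substitution the input is /gʔbɪθhow/.
The unsyllabifiable consonants are /g/, /ʔ/, /θ/, /w/; each receives one epenthetic vowel.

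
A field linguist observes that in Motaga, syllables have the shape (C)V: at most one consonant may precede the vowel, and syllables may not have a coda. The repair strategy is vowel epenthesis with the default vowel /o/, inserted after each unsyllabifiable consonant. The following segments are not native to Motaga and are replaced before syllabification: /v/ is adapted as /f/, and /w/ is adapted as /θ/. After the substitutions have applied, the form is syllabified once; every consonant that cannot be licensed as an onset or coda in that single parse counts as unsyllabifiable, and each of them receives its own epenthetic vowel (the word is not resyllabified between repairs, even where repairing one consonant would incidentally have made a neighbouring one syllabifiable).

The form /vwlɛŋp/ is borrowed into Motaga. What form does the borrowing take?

foθolɛŋopo

Substitution: /v/ → /f/, /w/ → /θ/, giving /fθlɛŋp/.
Syllabifying with onset maximization leaves /f/, /θ/, /ŋ/, /p/ stranded (no codas are permitted; onsets are limited to one consonant).
Epenthesis after each stranded consonant: /f/ → /fo/, /θ/ → /θo/, /ŋ/ → /ŋo/, /p/ → /po/.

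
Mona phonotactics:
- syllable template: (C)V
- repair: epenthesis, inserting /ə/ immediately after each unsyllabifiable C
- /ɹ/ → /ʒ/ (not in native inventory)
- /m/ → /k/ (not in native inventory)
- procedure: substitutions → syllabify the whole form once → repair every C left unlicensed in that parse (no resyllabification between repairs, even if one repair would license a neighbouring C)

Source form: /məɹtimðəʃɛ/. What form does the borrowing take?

Substitution: /m/ → /k/, /ɹ/ → /ʒ/, giving /kəʒtikðəʃɛ/.
Under (C)V, the unsyllabifiable consonants are /ʒ/, /k/ (no codas are permitted; onsets are limited to one consonant).
Epenthesis after each stranded consonant: /ʒ/ → /ʒə/, /k/ → /kə/.

kəʒətikəðəʃɛ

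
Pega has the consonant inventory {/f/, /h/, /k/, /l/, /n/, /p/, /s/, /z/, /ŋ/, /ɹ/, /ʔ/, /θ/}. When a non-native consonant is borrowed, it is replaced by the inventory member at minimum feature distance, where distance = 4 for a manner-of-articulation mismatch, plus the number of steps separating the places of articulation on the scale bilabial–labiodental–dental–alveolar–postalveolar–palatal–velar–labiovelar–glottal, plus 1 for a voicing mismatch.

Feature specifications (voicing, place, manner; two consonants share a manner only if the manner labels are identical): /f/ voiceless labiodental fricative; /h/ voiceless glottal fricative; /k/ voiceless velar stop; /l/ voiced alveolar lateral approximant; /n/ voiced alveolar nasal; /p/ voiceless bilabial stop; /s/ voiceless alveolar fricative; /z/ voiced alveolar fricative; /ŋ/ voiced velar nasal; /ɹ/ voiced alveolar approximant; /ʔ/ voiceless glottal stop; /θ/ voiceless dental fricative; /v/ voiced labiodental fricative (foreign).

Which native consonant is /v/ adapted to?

f

/f/ is closest: same manner (fricative), place distance 0 (labiodental→labiodental), voicing differs (+1); total 1. Next closest is /z/ at distance 2.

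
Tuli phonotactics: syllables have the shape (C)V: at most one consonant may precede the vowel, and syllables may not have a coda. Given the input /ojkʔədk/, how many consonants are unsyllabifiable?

4

Under (C)V, the unsyllabifiable consonants are /j/, /k/, /d/, /k/ (no codas are permitted; onsets are limited to one consonant).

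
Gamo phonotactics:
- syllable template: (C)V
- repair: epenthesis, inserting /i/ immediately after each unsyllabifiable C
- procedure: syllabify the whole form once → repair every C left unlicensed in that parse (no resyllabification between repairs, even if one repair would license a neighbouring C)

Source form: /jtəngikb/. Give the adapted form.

jitənigikibi

Under (C)V, the unsyllabifiable consonants are /j/, /n/, /k/, /b/ (no codas are permitted; onsets are limited to one consonant).
Inserting the epenthetic vowel yields /j/ → /ji/, /n/ → /ni/, /k/ → /ki/, /b/ → /bi/.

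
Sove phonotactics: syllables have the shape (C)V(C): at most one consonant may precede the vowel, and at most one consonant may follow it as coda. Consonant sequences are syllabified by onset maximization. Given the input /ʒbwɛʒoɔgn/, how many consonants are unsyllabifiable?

3

Syllabifying with onset maximization leaves /ʒ/, /b/, /n/ stranded (at most one coda consonant is licensed; onsets are limited to one consonant).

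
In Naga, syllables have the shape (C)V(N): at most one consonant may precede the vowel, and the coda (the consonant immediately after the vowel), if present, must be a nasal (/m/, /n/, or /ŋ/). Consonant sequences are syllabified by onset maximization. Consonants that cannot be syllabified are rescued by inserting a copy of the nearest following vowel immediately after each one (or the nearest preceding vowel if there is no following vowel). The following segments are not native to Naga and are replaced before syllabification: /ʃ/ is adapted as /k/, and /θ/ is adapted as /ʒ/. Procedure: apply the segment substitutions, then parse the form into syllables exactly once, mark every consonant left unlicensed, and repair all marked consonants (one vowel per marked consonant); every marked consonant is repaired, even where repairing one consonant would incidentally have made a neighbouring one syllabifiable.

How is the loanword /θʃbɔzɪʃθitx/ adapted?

Substitution: /θ/ → /ʒ/, /ʃ/ → /k/, giving /ʒkbɔzɪkʒitx/.
The consonants /ʒ/, /k/, /k/, /t/, /x/ cannot be parsed into a legal (C)V(N) syllable (only a nasal (/m/, /n/, or /ŋ/) is licensed in coda position; onsets are limited to one consonant).
Inserting the epenthetic vowel yields /ʒ/ → /ʒɔ/, /k/ → /kɔ/, /k/ → /ki/, /t/ → /ti/, /x/ → /xi/.

ʒɔkɔbɔzɪkiʒitixi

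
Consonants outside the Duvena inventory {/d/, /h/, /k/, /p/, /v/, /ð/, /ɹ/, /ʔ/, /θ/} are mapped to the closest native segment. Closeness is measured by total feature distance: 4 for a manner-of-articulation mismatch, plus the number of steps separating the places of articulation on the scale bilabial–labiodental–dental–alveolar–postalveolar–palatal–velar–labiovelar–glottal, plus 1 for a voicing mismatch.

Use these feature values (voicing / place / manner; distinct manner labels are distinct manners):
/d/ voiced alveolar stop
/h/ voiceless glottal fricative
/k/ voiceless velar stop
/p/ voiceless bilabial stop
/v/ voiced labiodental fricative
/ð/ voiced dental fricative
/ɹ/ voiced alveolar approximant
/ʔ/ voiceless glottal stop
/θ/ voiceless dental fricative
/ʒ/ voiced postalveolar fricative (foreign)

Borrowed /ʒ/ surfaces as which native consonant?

/ð/ is closest: same manner (fricative), place distance 2 (postalveolar→dental), same voicing; total 2. Next closest is /v/ at distance 3.

ð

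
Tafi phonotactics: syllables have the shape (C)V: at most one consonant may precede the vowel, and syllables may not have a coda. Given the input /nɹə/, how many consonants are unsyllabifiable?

Under (C)V, the unsyllabifiable consonants are /n/ (no codas are permitted; onsets are limited to one consonant).

1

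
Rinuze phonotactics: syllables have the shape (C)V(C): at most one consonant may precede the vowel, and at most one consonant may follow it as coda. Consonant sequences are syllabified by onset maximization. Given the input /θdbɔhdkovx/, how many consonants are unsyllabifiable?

The consonants /θ/, /d/, /d/, /x/ cannot be parsed into a legal (C)V(C) syllable (at most one coda consonant is licensed; onsets are limited to one consonant).

4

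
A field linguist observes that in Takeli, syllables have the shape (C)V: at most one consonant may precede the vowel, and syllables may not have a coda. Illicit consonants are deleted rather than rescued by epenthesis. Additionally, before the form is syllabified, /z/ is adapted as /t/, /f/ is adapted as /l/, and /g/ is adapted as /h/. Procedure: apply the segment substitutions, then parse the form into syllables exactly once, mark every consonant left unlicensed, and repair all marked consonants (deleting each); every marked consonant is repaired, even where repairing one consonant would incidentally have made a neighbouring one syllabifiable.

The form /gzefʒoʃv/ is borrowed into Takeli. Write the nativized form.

Substitution: /g/ → /h/, /z/ → /t/, /f/ → /l/, giving /htelʒoʃv/.
Under (C)V, the unsyllabifiable consonants are /h/, /l/, /ʃ/, /v/ (no codas are permitted; onsets are limited to one consonant).
Each unlicensed consonant is deleted: /h/, /l/, /ʃ/, /v/.

teʒo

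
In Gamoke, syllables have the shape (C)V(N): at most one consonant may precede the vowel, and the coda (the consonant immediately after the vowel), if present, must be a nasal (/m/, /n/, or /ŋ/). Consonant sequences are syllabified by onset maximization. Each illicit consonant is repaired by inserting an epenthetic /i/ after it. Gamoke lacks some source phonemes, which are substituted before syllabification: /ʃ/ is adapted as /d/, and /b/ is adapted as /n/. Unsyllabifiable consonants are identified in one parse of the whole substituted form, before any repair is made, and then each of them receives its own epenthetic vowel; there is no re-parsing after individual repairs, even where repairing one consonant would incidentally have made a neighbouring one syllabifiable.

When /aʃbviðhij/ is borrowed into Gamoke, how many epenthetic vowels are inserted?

After substitution the input is /adnviðhij/.
The unsyllabifiable consonants are /d/, /n/, /ð/, /j/; each receives one epenthetic vowel.

4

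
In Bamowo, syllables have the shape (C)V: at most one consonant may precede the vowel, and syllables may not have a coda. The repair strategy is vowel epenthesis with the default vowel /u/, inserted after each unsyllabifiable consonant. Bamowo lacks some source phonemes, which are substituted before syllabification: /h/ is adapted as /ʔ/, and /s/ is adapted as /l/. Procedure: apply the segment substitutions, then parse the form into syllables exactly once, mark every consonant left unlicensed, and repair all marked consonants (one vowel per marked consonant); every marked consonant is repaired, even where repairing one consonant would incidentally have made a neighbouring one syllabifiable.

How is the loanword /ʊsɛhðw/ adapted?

Substitution: /s/ → /l/, /h/ → /ʔ/, giving /ʊlɛʔðw/.
The consonants /ʔ/, /ð/, /w/ cannot be parsed into a legal (C)V syllable (no codas are permitted; onsets are limited to one consonant).
Inserting the epenthetic vowel yields /ʔ/ → /ʔu/, /ð/ → /ðu/, /w/ → /wu/.

ʊlɛʔuðuwu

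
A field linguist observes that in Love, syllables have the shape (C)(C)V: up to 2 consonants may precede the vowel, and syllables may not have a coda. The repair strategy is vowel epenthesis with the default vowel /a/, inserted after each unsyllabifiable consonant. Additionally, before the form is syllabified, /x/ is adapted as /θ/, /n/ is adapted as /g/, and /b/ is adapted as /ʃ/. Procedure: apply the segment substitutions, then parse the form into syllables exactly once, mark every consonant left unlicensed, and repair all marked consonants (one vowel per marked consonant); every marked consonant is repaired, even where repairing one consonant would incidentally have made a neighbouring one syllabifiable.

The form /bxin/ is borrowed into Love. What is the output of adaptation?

Substitution: /b/ → /ʃ/, /x/ → /θ/, /n/ → /g/, giving /ʃθig/.
Syllabifying with onset maximization leaves /g/ stranded (no codas are permitted; onsets may contain at most 2 consonants).
Epenthesis after each stranded consonant: /g/ → /ga/.

ʃθiga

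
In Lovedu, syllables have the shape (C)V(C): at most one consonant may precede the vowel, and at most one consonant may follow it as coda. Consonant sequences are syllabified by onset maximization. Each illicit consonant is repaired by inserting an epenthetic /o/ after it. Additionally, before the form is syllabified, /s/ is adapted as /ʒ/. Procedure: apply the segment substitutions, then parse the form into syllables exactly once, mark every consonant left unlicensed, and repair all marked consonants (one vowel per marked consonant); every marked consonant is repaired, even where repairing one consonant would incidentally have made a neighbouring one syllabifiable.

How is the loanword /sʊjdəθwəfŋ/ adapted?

Substitution: /s/ → /ʒ/, giving /ʒʊjdəθwəfŋ/.
Syllabifying with onset maximization leaves /ŋ/ stranded (at most one coda consonant is licensed; onsets are limited to one consonant).
Inserting the epenthetic vowel yields /ŋ/ → /ŋo/.

ʒʊjdəθwəfŋo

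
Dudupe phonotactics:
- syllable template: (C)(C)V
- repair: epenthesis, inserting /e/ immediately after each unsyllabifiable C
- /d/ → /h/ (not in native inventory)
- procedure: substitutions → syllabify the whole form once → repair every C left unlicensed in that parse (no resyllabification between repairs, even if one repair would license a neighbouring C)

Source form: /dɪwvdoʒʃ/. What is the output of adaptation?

hɪwevhoʒeʃe

Substitution: /d/ → /h/, giving /hɪwvhoʒʃ/.
The consonants /w/, /ʒ/, /ʃ/ cannot be parsed into a legal (C)(C)V syllable (no codas are permitted; onsets may contain at most 2 consonants).
Epenthesis after each stranded consonant: /w/ → /we/, /ʒ/ → /ʒe/, /ʃ/ → /ʃe/.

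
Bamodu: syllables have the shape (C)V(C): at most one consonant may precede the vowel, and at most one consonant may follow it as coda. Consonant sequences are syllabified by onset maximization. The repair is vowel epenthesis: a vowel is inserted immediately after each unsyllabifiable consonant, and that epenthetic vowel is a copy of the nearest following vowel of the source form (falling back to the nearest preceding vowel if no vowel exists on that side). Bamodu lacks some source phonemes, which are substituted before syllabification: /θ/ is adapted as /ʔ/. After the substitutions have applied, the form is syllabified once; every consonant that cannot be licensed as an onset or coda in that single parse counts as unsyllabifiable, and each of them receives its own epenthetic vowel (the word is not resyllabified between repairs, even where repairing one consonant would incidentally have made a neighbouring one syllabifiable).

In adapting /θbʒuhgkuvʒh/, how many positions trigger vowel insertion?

After substitution the input is /ʔbʒuhgkuvʒh/.
The unsyllabifiable consonants are /ʔ/, /b/, /g/, /ʒ/, /h/; each receives one epenthetic vowel.

5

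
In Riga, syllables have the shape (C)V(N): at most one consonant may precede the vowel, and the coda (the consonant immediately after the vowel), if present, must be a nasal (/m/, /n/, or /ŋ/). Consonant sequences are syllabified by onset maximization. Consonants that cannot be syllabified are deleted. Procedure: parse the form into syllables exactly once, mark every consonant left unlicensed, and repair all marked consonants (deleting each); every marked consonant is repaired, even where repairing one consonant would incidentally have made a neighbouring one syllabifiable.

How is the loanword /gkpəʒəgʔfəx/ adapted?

Under (C)V(N), the unsyllabifiable consonants are /g/, /k/, /g/, /ʔ/, /x/ (only a nasal (/m/, /n/, or /ŋ/) is licensed in coda position; onsets are limited to one consonant).
Deletion applies to /g/, /k/, /g/, /ʔ/, /x/.

pəʒəfə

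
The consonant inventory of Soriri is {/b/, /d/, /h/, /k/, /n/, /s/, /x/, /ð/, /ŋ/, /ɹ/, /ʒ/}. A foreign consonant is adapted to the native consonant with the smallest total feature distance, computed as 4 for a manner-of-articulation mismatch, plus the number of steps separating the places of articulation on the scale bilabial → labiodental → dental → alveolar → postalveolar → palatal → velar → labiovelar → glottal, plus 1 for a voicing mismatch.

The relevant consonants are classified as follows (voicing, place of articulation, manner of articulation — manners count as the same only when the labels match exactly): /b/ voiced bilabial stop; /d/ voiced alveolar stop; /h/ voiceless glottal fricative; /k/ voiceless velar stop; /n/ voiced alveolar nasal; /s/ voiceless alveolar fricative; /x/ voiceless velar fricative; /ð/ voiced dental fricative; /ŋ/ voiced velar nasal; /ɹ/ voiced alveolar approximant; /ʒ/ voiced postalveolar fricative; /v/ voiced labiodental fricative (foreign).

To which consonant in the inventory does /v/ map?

ð

/ð/ is closest: same manner (fricative), place distance 1 (labiodental→dental), same voicing; total 1. Next closest is /s/ at distance 3.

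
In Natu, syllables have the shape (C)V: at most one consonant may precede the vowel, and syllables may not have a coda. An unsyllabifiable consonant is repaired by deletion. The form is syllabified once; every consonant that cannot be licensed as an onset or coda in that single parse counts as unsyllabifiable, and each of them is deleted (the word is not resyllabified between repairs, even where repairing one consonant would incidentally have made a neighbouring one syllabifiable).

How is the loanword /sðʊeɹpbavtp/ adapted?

Under (C)V, the unsyllabifiable consonants are /s/, /ɹ/, /p/, /v/, /t/, /p/ (no codas are permitted; onsets are limited to one consonant).
Deleting the stranded consonants removes /s/, /ɹ/, /p/, /v/, /t/, /p/.

ðʊeba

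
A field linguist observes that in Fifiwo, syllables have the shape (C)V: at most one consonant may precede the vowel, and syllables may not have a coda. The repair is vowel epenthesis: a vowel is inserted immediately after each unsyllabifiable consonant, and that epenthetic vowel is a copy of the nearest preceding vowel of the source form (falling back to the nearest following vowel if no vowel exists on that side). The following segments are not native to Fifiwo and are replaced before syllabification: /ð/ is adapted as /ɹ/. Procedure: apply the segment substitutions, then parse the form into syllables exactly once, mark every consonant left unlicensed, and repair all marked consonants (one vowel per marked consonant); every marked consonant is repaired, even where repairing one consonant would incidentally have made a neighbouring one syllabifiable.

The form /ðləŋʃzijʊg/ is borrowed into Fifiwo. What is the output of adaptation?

Substitution: /ð/ → /ɹ/, giving /ɹləŋʃzijʊg/.
Under (C)V, the unsyllabifiable consonants are /ɹ/, /ŋ/, /ʃ/, /g/ (no codas are permitted; onsets are limited to one consonant).
Epenthesis after each stranded consonant: /ɹ/ → /ɹə/, /ŋ/ → /ŋə/, /ʃ/ → /ʃə/, /g/ → /gʊ/.

ɹələŋəʃəzijʊgʊ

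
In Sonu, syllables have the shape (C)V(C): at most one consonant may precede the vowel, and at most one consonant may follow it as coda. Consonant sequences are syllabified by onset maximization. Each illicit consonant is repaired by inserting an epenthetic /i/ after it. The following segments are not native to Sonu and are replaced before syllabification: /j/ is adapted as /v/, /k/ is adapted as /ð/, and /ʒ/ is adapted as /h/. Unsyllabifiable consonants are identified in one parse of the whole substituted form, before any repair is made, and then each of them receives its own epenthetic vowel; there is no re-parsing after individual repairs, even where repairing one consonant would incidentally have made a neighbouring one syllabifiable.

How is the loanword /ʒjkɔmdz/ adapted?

Substitution: /ʒ/ → /h/, /j/ → /v/, /k/ → /ð/, giving /hvðɔmdz/.
Under (C)V(C), the unsyllabifiable consonants are /h/, /v/, /d/, /z/ (at most one coda consonant is licensed; onsets are limited to one consonant).
Each unlicensed consonant becomes the onset of a new syllable: /h/ → /hi/, /v/ → /vi/, /d/ → /di/, /z/ → /zi/.

hiviðɔmdizi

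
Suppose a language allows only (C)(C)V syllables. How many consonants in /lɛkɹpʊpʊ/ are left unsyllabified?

Syllabifying with onset maximization leaves /k/ stranded (no codas are permitted; onsets may contain at most 2 consonants).

1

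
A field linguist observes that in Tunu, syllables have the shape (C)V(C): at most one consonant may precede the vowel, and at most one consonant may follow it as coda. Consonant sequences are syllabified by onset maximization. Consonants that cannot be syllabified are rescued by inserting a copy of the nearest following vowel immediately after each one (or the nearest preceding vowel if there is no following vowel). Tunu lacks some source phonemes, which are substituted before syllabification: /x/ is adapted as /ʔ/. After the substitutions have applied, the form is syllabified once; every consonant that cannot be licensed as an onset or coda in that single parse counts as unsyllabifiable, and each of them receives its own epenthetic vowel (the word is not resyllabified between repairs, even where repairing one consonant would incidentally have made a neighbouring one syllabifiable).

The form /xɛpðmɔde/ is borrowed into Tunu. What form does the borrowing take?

Substitution: /x/ → /ʔ/, giving /ʔɛpðmɔde/.
The consonants /ð/ cannot be parsed into a legal (C)V(C) syllable (at most one coda consonant is licensed; onsets are limited to one consonant).
Inserting the epenthetic vowel yields /ð/ → /ðɔ/.

ʔɛpðɔmɔde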